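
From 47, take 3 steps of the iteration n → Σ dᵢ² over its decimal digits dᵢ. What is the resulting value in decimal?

47 → 65
65 → 61
61 → 37

37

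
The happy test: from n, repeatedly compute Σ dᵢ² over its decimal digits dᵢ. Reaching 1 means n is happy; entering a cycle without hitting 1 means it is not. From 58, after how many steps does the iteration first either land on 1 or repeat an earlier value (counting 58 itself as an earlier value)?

8

58 → 89
89 → 145
145 → 42
42 → 20
20 → 4
4 → 16
16 → 37
37 → 58  — 58 repeats.
That took 8 steps.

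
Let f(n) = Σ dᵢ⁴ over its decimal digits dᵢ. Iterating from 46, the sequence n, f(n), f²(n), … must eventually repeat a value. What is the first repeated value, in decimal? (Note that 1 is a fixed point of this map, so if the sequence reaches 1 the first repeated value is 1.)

8208

46 → 4⁴ + 6⁴ = 1552
1552 → 1⁴ + 5⁴ + 5⁴ + 2⁴ = 1267
1267 → 1⁴ + 2⁴ + 6⁴ + 7⁴ = 3714
3714 → 3⁴ + 7⁴ + 1⁴ + 4⁴ = 2739
2739 → 2⁴ + 7⁴ + 3⁴ + 9⁴ = 9059
9059 → 9⁴ + 0⁴ + 5⁴ + 9⁴ = 13747
13747 → 1⁴ + 3⁴ + 7⁴ + 4⁴ + 7⁴ = 5140
5140 → 5⁴ + 1⁴ + 4⁴ + 0⁴ = 882
882 → 8⁴ + 8⁴ + 2⁴ = 8208
8208 → 8⁴ + 2⁴ + 0⁴ + 8⁴ = 8208  — 8208 already appeared earlier.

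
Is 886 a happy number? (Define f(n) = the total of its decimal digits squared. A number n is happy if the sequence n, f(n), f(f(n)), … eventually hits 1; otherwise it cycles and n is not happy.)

not happy

886 → 164
164 → 53
53 → 34
34 → 25
25 → 29
29 → 85
85 → 89
89 → 145
145 → 42
42 → 20
20 → 4
4 → 16
16 → 37
37 → 58
58 → 89  — 89 already seen; the sequence cycles without reaching 1.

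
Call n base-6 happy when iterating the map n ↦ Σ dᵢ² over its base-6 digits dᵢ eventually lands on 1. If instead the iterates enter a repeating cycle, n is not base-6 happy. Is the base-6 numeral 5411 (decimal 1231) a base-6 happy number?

1231 = (5,4,1,1)_6 → 5² + 4² + 1² + 1² = 43
43 = (1,1,1)_6 → 1² + 1² + 1² = 3
3 = (3)_6 → 3² = 9
9 = (1,3)_6 → 1² + 3² = 10
10 = (1,4)_6 → 1² + 4² = 17
17 = (2,5)_6 → 2² + 5² = 29
29 = (4,5)_6 → 4² + 5² = 41
41 = (1,0,5)_6 → 1² + 0² + 5² = 26
26 = (4,2)_6 → 4² + 2² = 20
20 = (3,2)_6 → 3² + 2² = 13
13 = (2,1)_6 → 2² + 1² = 5
5 = (5)_6 → 5² = 25
25 = (4,1)_6 → 4² + 1² = 17  — 17 already seen; the sequence cycles without reaching 1.

not base-6 happy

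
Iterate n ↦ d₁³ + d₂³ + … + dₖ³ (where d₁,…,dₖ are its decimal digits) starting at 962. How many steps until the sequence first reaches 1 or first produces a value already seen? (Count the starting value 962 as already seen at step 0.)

9

962 → 9³ + 6³ + 2³ = 953
953 → 9³ + 5³ + 3³ = 881
881 → 8³ + 8³ + 1³ = 1025
1025 → 1³ + 0³ + 2³ + 5³ = 134
134 → 1³ + 3³ + 4³ = 92
92 → 9³ + 2³ = 737
737 → 7³ + 3³ + 7³ = 713
713 → 7³ + 1³ + 3³ = 371
371 → 3³ + 7³ + 1³ = 371  — 371 repeats.
That took 9 steps.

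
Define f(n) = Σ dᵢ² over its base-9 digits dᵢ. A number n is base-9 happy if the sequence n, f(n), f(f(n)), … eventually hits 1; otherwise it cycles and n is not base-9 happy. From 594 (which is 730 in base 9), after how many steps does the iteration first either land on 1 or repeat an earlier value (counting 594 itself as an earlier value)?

594 = (7,3,0)_9 → 7² + 3² + 0² = 49 + 9 + 0 = 58
58 = (6,4)_9 → 6² + 4² = 36 + 16 = 52
52 = (5,7)_9 → 5² + 7² = 25 + 49 = 74
74 = (8,2)_9 → 8² + 2² = 64 + 4 = 68
68 = (7,5)_9 → 7² + 5² = 49 + 25 = 74  — 74 repeats.
That took 5 steps.

5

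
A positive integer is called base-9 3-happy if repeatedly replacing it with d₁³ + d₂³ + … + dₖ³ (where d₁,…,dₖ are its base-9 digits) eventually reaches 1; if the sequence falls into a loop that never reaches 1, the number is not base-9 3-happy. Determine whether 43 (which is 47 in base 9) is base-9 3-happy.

43 = (4,7)_9 → 4³ + 7³ = 407
407 = (5,0,2)_9 → 5³ + 0³ + 2³ = 133
133 = (1,5,7)_9 → 1³ + 5³ + 7³ = 469
469 = (5,7,1)_9 → 5³ + 7³ + 1³ = 469  — 469 already seen; the sequence cycles without reaching 1.

not base-9 3-happy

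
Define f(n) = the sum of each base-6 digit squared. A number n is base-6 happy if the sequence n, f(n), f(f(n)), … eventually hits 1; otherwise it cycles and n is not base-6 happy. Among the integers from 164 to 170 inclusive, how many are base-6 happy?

1

164: 164 → 29 → 41 → 26 → 20 → 13 → 5 → 25 → 17 → 29  (repeats 29)
165: 165 → 34 → 41 → 26 → 20 → 13 → 5 → 25 → 17 → 29 → 41  (repeats 41)
166: 166 → 41 → 26 → 20 → 13 → 5 → 25 → 17 → 29 → 41  (repeats 41)
167: 167 → 50 → 9 → 10 → 17 → 29 → 41 → 26 → 20 → 13 → 5 → 25 → 17  (repeats 17)
168: 168 → 32 → 29 → 41 → 26 → 20 → 13 → 5 → 25 → 17 → 29  (repeats 29)
169: 169 → 33 → 34 → 41 → 26 → 20 → 13 → 5 → 25 → 17 → 29 → 41  (repeats 41)
170: 170 → 36 → 1  (reaches 1)
base-6 happy: 170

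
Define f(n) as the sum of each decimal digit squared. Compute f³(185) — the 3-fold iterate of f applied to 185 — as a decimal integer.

185 → 1² + 8² + 5² = 1 + 64 + 25 = 90
90 → 9² + 0² = 81 + 0 = 81
81 → 8² + 1² = 64 + 1 = 65

65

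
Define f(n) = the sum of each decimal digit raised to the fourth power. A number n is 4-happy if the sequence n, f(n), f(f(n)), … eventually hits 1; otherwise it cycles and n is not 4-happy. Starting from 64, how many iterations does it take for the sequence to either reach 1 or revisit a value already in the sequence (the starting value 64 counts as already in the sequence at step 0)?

10

64 → 6⁴ + 4⁴ = 1296 + 256 = 1552
1552 → 1⁴ + 5⁴ + 5⁴ + 2⁴ = 1 + 625 + 625 + 16 = 1267
1267 → 1⁴ + 2⁴ + 6⁴ + 7⁴ = 1 + 16 + 1296 + 2401 = 3714
3714 → 3⁴ + 7⁴ + 1⁴ + 4⁴ = 81 + 2401 + 1 + 256 = 2739
2739 → 2⁴ + 7⁴ + 3⁴ + 9⁴ = 16 + 2401 + 81 + 6561 = 9059
9059 → 9⁴ + 0⁴ + 5⁴ + 9⁴ = 6561 + 0 + 625 + 6561 = 13747
13747 → 1⁴ + 3⁴ + 7⁴ + 4⁴ + 7⁴ = 1 + 81 + 2401 + 256 + 2401 = 5140
5140 → 5⁴ + 1⁴ + 4⁴ + 0⁴ = 625 + 1 + 256 + 0 = 882
882 → 8⁴ + 8⁴ + 2⁴ = 4096 + 4096 + 16 = 8208
8208 → 8⁴ + 2⁴ + 0⁴ + 8⁴ = 4096 + 16 + 0 + 4096 = 8208  — 8208 repeats.
That took 10 steps.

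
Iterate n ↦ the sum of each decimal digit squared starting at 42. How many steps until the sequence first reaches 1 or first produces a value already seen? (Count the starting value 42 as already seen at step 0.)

42 → 4² + 2² = 20
20 → 2² + 0² = 4
4 → 4² = 16
16 → 1² + 6² = 37
37 → 3² + 7² = 58
58 → 5² + 8² = 89
89 → 8² + 9² = 145
145 → 1² + 4² + 5² = 42  — 42 repeats.
That took 8 steps.

8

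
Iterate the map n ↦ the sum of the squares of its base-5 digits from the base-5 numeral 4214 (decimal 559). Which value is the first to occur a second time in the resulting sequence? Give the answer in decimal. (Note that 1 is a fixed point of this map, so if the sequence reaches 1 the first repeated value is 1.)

559 = (4,2,1,4)_5 → 4² + 2² + 1² + 4² = 16 + 4 + 1 + 16 = 37
37 = (1,2,2)_5 → 1² + 2² + 2² = 1 + 4 + 4 = 9
9 = (1,4)_5 → 1² + 4² = 1 + 16 = 17
17 = (3,2)_5 → 3² + 2² = 9 + 4 = 13
13 = (2,3)_5 → 2² + 3² = 4 + 9 = 13  — 13 already appeared earlier.

13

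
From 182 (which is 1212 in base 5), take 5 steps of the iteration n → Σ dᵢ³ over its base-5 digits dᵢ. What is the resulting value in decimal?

28

182 = (1,2,1,2)_5 → 1³ + 2³ + 1³ + 2³ = 1 + 8 + 1 + 8 = 18
18 = (3,3)_5 → 3³ + 3³ = 27 + 27 = 54
54 = (2,0,4)_5 → 2³ + 0³ + 4³ = 8 + 0 + 64 = 72
72 = (2,4,2)_5 → 2³ + 4³ + 2³ = 8 + 64 + 8 = 80
80 = (3,1,0)_5 → 3³ + 1³ + 0³ = 27 + 1 + 0 = 28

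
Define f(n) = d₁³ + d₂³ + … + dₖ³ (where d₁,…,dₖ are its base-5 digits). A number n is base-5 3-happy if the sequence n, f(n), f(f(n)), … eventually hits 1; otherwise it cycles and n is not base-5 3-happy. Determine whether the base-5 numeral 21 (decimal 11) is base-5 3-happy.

11 = (2,1)_5 → 2³ + 1³ = 8 + 1 = 9
9 = (1,4)_5 → 1³ + 4³ = 1 + 64 = 65
65 = (2,3,0)_5 → 2³ + 3³ + 0³ = 8 + 27 + 0 = 35
35 = (1,2,0)_5 → 1³ + 2³ + 0³ = 1 + 8 + 0 = 9  — 9 already seen; the sequence cycles without reaching 1.

not base-5 3-happy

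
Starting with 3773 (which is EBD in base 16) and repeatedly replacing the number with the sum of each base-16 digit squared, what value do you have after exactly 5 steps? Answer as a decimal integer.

3773 = (14,11,13)_16 → 486
486 = (1,14,6)_16 → 233
233 = (14,9)_16 → 277
277 = (1,1,5)_16 → 27
27 = (1,11)_16 → 122

122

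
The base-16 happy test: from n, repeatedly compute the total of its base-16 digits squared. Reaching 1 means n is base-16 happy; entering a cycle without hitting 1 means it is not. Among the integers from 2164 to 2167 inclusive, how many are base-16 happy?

2164: 2164 → 129 → 65 → 17 → 2 → 4 → 16 → 1  — base-16 happy
2165: 2165 → 138 → 164 → 116 → 65 → 17 → 2 → 4 → 16 → 1  — base-16 happy
2166: 2166 → 149 → 106 → 136 → 128 → 64 → 16 → 1  — base-16 happy
2167: 2167 → 162 → 104 → 100 → 52 → 25 → 82 → 29 → 170 → 200 → 208 → 169 → 181 → 146 → 85 → 50 → 13 → 169  — not base-16 happy
base-16 happy: 2164, 2165, 2166

3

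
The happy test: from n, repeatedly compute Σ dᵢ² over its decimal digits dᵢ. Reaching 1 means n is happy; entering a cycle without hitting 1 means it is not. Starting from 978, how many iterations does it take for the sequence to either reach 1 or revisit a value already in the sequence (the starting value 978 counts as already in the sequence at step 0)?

11

978 → 9² + 7² + 8² = 194
194 → 1² + 9² + 4² = 98
98 → 9² + 8² = 145
145 → 1² + 4² + 5² = 42
42 → 4² + 2² = 20
20 → 2² + 0² = 4
4 → 4² = 16
16 → 1² + 6² = 37
37 → 3² + 7² = 58
58 → 5² + 8² = 89
89 → 8² + 9² = 145  — 145 repeats.
That took 11 steps.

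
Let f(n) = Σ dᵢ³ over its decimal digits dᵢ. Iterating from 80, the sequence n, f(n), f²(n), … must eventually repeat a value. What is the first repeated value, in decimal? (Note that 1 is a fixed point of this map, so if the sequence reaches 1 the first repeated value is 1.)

80 → 8³ + 0³ = 512
512 → 5³ + 1³ + 2³ = 134
134 → 1³ + 3³ + 4³ = 92
92 → 9³ + 2³ = 737
737 → 7³ + 3³ + 7³ = 713
713 → 7³ + 1³ + 3³ = 371
371 → 3³ + 7³ + 1³ = 371  — 371 already appeared earlier.

371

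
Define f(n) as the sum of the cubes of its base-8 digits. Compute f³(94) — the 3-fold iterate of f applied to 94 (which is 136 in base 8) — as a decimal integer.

94 = (1,3,6)_8 → 1³ + 3³ + 6³ = 244
244 = (3,6,4)_8 → 3³ + 6³ + 4³ = 307
307 = (4,6,3)_8 → 4³ + 6³ + 3³ = 307

307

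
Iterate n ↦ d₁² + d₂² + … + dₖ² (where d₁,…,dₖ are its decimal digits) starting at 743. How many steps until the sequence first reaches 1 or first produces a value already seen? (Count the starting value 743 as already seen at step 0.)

743 → 7² + 4² + 3² = 74
74 → 7² + 4² = 65
65 → 6² + 5² = 61
61 → 6² + 1² = 37
37 → 3² + 7² = 58
58 → 5² + 8² = 89
89 → 8² + 9² = 145
145 → 1² + 4² + 5² = 42
42 → 4² + 2² = 20
20 → 2² + 0² = 4
4 → 4² = 16
16 → 1² + 6² = 37  — 37 repeats.
That took 12 steps.

12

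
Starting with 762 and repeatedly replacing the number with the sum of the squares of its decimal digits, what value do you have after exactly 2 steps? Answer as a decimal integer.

762 → 7² + 6² + 2² = 89
89 → 8² + 9² = 145

145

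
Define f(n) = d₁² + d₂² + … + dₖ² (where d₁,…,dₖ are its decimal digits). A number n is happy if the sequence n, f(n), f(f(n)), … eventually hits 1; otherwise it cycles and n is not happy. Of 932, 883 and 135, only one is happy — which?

932

932: 932 → 94 → 97 → 130 → 10 → 1  — reaches 1 (happy)
883: 883 → 137 → 59 → 106 → 37 → 58 → 89 → 145 → 42 → 20 → 4 → 16 → 37  — repeats 37 (not happy)
135: 135 → 35 → 34 → 25 → 29 → 85 → 89 → 145 → 42 → 20 → 4 → 16 → 37 → 58 → 89  — repeats 89 (not happy)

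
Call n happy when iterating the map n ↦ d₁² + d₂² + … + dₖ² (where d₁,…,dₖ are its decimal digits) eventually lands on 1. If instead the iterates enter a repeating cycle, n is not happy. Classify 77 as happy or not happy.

not happy

77 → 7² + 7² = 49 + 49 = 98
98 → 9² + 8² = 81 + 64 = 145
145 → 1² + 4² + 5² = 1 + 16 + 25 = 42
42 → 4² + 2² = 16 + 4 = 20
20 → 2² + 0² = 4 + 0 = 4
4 → 4² = 16
16 → 1² + 6² = 1 + 36 = 37
37 → 3² + 7² = 9 + 49 = 58
58 → 5² + 8² = 25 + 64 = 89
89 → 8² + 9² = 64 + 81 = 145  — 145 already seen; the sequence cycles without reaching 1.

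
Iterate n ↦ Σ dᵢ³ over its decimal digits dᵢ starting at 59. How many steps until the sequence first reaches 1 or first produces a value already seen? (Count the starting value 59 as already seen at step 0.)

11

59 → 5³ + 9³ = 854
854 → 8³ + 5³ + 4³ = 701
701 → 7³ + 0³ + 1³ = 344
344 → 3³ + 4³ + 4³ = 155
155 → 1³ + 5³ + 5³ = 251
251 → 2³ + 5³ + 1³ = 134
134 → 1³ + 3³ + 4³ = 92
92 → 9³ + 2³ = 737
737 → 7³ + 3³ + 7³ = 713
713 → 7³ + 1³ + 3³ = 371
371 → 3³ + 7³ + 1³ = 371  — 371 repeats.
That took 11 steps.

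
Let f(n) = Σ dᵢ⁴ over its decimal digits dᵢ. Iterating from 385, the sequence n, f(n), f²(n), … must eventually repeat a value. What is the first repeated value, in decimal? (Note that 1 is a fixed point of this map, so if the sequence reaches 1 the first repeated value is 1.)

13139

385 → 3⁴ + 8⁴ + 5⁴ = 81 + 4096 + 625 = 4802
4802 → 4⁴ + 8⁴ + 0⁴ + 2⁴ = 256 + 4096 + 0 + 16 = 4368
4368 → 4⁴ + 3⁴ + 6⁴ + 8⁴ = 256 + 81 + 1296 + 4096 = 5729
5729 → 5⁴ + 7⁴ + 2⁴ + 9⁴ = 625 + 2401 + 16 + 6561 = 9603
9603 → 9⁴ + 6⁴ + 0⁴ + 3⁴ = 6561 + 1296 + 0 + 81 = 7938
7938 → 7⁴ + 9⁴ + 3⁴ + 8⁴ = 2401 + 6561 + 81 + 4096 = 13139
13139 → 1⁴ + 3⁴ + 1⁴ + 3⁴ + 9⁴ = 1 + 81 + 1 + 81 + 6561 = 6725
6725 → 6⁴ + 7⁴ + 2⁴ + 5⁴ = 1296 + 2401 + 16 + 625 = 4338
4338 → 4⁴ + 3⁴ + 3⁴ + 8⁴ = 256 + 81 + 81 + 4096 = 4514
4514 → 4⁴ + 5⁴ + 1⁴ + 4⁴ = 256 + 625 + 1 + 256 = 1138
1138 → 1⁴ + 1⁴ + 3⁴ + 8⁴ = 1 + 1 + 81 + 4096 = 4179
4179 → 4⁴ + 1⁴ + 7⁴ + 9⁴ = 256 + 1 + 2401 + 6561 = 9219
9219 → 9⁴ + 2⁴ + 1⁴ + 9⁴ = 6561 + 16 + 1 + 6561 = 13139  — 13139 already appeared earlier.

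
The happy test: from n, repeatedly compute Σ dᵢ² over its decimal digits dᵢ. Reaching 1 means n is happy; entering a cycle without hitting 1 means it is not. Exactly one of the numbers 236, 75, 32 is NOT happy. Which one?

75

236: 236 → 49 → 97 → 130 → 10 → 1  — reaches 1 (happy)
75: 75 → 74 → 65 → 61 → 37 → 58 → 89 → 145 → 42 → 20 → 4 → 16 → 37  — repeats 37 (not happy)
32: 32 → 13 → 10 → 1  — reaches 1 (happy)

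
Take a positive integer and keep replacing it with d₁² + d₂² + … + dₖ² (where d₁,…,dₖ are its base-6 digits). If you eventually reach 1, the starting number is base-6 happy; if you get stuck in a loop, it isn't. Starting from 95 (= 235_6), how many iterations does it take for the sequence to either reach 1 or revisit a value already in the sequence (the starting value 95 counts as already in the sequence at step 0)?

10

95 = (2,3,5)_6 → 2² + 3² + 5² = 38
38 = (1,0,2)_6 → 1² + 0² + 2² = 5
5 = (5)_6 → 5² = 25
25 = (4,1)_6 → 4² + 1² = 17
17 = (2,5)_6 → 2² + 5² = 29
29 = (4,5)_6 → 4² + 5² = 41
41 = (1,0,5)_6 → 1² + 0² + 5² = 26
26 = (4,2)_6 → 4² + 2² = 20
20 = (3,2)_6 → 3² + 2² = 13
13 = (2,1)_6 → 2² + 1² = 5  — 5 repeats.
That took 10 steps.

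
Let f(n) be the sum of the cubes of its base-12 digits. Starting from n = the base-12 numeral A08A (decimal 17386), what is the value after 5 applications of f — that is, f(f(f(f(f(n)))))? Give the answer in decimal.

17386 = (10,0,8,10)_12 → 10³ + 0³ + 8³ + 10³ = 2512
2512 = (1,5,5,4)_12 → 1³ + 5³ + 5³ + 4³ = 315
315 = (2,2,3)_12 → 2³ + 2³ + 3³ = 43
43 = (3,7)_12 → 3³ + 7³ = 370
370 = (2,6,10)_12 → 2³ + 6³ + 10³ = 1224

1224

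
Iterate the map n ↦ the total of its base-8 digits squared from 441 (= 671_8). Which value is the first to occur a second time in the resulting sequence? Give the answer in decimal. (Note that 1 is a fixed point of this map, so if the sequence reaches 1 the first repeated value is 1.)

441 = (6,7,1)_8 → 86
86 = (1,2,6)_8 → 41
41 = (5,1)_8 → 26
26 = (3,2)_8 → 13
13 = (1,5)_8 → 26  — 26 already appeared earlier.

26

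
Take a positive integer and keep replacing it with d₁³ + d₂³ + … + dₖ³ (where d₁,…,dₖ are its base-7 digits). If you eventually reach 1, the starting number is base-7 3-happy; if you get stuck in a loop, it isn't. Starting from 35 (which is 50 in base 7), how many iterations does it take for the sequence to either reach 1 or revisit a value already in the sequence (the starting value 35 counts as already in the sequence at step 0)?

9

35 = (5,0)_7 → 5³ + 0³ = 125
125 = (2,3,6)_7 → 2³ + 3³ + 6³ = 251
251 = (5,0,6)_7 → 5³ + 0³ + 6³ = 341
341 = (6,6,5)_7 → 6³ + 6³ + 5³ = 557
557 = (1,4,2,4)_7 → 1³ + 4³ + 2³ + 4³ = 137
137 = (2,5,4)_7 → 2³ + 5³ + 4³ = 197
197 = (4,0,1)_7 → 4³ + 0³ + 1³ = 65
65 = (1,2,2)_7 → 1³ + 2³ + 2³ = 17
17 = (2,3)_7 → 2³ + 3³ = 35  — 35 repeats.
That took 9 steps.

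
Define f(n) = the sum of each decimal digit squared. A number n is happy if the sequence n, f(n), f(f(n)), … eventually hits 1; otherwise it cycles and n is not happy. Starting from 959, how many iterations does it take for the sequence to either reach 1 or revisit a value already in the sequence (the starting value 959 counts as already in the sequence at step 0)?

14

959 → 9² + 5² + 9² = 81 + 25 + 81 = 187
187 → 1² + 8² + 7² = 1 + 64 + 49 = 114
114 → 1² + 1² + 4² = 1 + 1 + 16 = 18
18 → 1² + 8² = 1 + 64 = 65
65 → 6² + 5² = 36 + 25 = 61
61 → 6² + 1² = 36 + 1 = 37
37 → 3² + 7² = 9 + 49 = 58
58 → 5² + 8² = 25 + 64 = 89
89 → 8² + 9² = 64 + 81 = 145
145 → 1² + 4² + 5² = 1 + 16 + 25 = 42
42 → 4² + 2² = 16 + 4 = 20
20 → 2² + 0² = 4 + 0 = 4
4 → 4² = 16
16 → 1² + 6² = 1 + 36 = 37  — 37 repeats.
That took 14 steps.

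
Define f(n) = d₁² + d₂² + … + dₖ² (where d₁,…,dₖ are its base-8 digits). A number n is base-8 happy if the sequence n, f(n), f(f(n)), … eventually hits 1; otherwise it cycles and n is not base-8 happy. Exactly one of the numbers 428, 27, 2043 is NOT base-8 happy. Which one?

2043

428: 428 → 77 → 27 → 18 → 8 → 1  — reaches 1 (base-8 happy)
27: 27 → 18 → 8 → 1  — reaches 1 (base-8 happy)
2043: 2043 → 116 → 53 → 61 → 74 → 6 → 36 → 32 → 16 → 4 → 16  — repeats 16 (not base-8 happy)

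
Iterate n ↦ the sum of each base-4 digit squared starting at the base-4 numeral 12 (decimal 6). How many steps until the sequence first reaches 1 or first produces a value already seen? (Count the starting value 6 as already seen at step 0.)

4

6 = (1,2)_4 → 1² + 2² = 5
5 = (1,1)_4 → 1² + 1² = 2
2 = (2)_4 → 2² = 4
4 = (1,0)_4 → 1² + 0² = 1  — reached 1.
That took 4 steps.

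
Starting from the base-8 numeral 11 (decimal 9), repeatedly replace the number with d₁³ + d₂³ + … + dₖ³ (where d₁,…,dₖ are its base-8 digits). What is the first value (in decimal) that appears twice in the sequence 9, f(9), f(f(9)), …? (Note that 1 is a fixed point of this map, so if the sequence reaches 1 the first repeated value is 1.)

9 = (1,1)_8 → 1³ + 1³ = 2
2 = (2)_8 → 2³ = 8
8 = (1,0)_8 → 1³ + 0³ = 1  — reached the fixed point 1.
1 → 1, so 1 is the first repeated value.

1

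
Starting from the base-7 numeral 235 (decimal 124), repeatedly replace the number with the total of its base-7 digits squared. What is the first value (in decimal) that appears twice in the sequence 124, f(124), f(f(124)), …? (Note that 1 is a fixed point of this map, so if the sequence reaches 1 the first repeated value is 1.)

124 = (2,3,5)_7 → 2² + 3² + 5² = 4 + 9 + 25 = 38
38 = (5,3)_7 → 5² + 3² = 25 + 9 = 34
34 = (4,6)_7 → 4² + 6² = 16 + 36 = 52
52 = (1,0,3)_7 → 1² + 0² + 3² = 1 + 0 + 9 = 10
10 = (1,3)_7 → 1² + 3² = 1 + 9 = 10  — 10 already appeared earlier.

10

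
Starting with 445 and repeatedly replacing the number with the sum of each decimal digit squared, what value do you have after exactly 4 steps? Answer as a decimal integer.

445 → 4² + 4² + 5² = 16 + 16 + 25 = 57
57 → 5² + 7² = 25 + 49 = 74
74 → 7² + 4² = 49 + 16 = 65
65 → 6² + 5² = 36 + 25 = 61

61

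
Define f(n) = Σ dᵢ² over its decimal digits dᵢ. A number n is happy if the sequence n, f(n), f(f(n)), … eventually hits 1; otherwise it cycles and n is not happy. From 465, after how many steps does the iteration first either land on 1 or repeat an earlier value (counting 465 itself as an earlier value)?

465 → 4² + 6² + 5² = 16 + 36 + 25 = 77
77 → 7² + 7² = 49 + 49 = 98
98 → 9² + 8² = 81 + 64 = 145
145 → 1² + 4² + 5² = 1 + 16 + 25 = 42
42 → 4² + 2² = 16 + 4 = 20
20 → 2² + 0² = 4 + 0 = 4
4 → 4² = 16
16 → 1² + 6² = 1 + 36 = 37
37 → 3² + 7² = 9 + 49 = 58
58 → 5² + 8² = 25 + 64 = 89
89 → 8² + 9² = 64 + 81 = 145  — 145 repeats.
That took 11 steps.

11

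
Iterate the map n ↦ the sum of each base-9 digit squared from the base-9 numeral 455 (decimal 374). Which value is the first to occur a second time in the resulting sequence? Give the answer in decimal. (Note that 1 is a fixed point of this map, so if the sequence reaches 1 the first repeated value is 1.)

374 = (4,5,5)_9 → 66
66 = (7,3)_9 → 58
58 = (6,4)_9 → 52
52 = (5,7)_9 → 74
74 = (8,2)_9 → 68
68 = (7,5)_9 → 74  — 74 already appeared earlier.

74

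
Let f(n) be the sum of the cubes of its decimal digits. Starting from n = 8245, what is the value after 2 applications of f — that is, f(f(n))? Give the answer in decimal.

1072

8245 → 709
709 → 1072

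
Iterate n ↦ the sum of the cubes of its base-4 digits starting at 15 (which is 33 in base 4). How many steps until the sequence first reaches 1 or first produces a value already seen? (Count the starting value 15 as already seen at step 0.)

4

15 = (3,3)_4 → 3³ + 3³ = 54
54 = (3,1,2)_4 → 3³ + 1³ + 2³ = 36
36 = (2,1,0)_4 → 2³ + 1³ + 0³ = 9
9 = (2,1)_4 → 2³ + 1³ = 9  — 9 repeats.
That took 4 steps.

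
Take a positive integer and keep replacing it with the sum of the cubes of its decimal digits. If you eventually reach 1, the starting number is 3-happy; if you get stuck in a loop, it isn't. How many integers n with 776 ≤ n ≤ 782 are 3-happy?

776: 776 → 902 → 737 → 713 → 371 → 371  — not 3-happy
777: 777 → 1029 → 738 → 882 → 1032 → 36 → 243 → 99 → 1458 → 702 → 351 → 153 → 153  — not 3-happy
778: 778 → 1198 → 1243 → 100 → 1  — 3-happy
779: 779 → 1415 → 191 → 731 → 371 → 371  — not 3-happy
780: 780 → 855 → 762 → 567 → 684 → 792 → 1080 → 513 → 153 → 153  — not 3-happy
781: 781 → 856 → 853 → 664 → 496 → 1009 → 730 → 370 → 370  — not 3-happy
782: 782 → 863 → 755 → 593 → 881 → 1025 → 134 → 92 → 737 → 713 → 371 → 371  — not 3-happy
3-happy: 778

1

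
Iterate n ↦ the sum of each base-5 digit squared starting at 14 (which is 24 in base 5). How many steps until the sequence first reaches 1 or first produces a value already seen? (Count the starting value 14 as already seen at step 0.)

5

14 = (2,4)_5 → 2² + 4² = 4 + 16 = 20
20 = (4,0)_5 → 4² + 0² = 16 + 0 = 16
16 = (3,1)_5 → 3² + 1² = 9 + 1 = 10
10 = (2,0)_5 → 2² + 0² = 4 + 0 = 4
4 = (4)_5 → 4² = 16  — 16 repeats.
That took 5 steps.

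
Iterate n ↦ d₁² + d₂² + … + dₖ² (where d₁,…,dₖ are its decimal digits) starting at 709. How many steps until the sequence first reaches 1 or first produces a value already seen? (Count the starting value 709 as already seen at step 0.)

709 → 7² + 0² + 9² = 130
130 → 1² + 3² + 0² = 10
10 → 1² + 0² = 1  — reached 1.
That took 3 steps.

3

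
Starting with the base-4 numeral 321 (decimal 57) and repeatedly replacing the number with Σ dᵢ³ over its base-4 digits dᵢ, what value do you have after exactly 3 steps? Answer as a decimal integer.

57 = (3,2,1)_4 → 3³ + 2³ + 1³ = 36
36 = (2,1,0)_4 → 2³ + 1³ + 0³ = 9
9 = (2,1)_4 → 2³ + 1³ = 9

9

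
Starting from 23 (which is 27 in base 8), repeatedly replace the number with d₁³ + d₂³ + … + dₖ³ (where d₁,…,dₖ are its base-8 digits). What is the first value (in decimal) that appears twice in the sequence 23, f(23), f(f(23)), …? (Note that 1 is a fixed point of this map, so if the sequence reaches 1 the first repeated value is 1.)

23 = (2,7)_8 → 351
351 = (5,3,7)_8 → 495
495 = (7,5,7)_8 → 811
811 = (1,4,5,3)_8 → 217
217 = (3,3,1)_8 → 55
55 = (6,7)_8 → 559
559 = (1,0,5,7)_8 → 469
469 = (7,2,5)_8 → 476
476 = (7,3,4)_8 → 434
434 = (6,6,2)_8 → 440
440 = (6,7,0)_8 → 559  — 559 already appeared earlier.

559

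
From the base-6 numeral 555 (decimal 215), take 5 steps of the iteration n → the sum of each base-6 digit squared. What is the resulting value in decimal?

17

215 = (5,5,5)_6 → 5² + 5² + 5² = 75
75 = (2,0,3)_6 → 2² + 0² + 3² = 13
13 = (2,1)_6 → 2² + 1² = 5
5 = (5)_6 → 5² = 25
25 = (4,1)_6 → 4² + 1² = 17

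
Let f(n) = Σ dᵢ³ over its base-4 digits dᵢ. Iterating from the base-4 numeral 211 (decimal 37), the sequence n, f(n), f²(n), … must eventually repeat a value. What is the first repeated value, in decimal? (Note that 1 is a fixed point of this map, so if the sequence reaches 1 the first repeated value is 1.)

37 = (2,1,1)_4 → 2³ + 1³ + 1³ = 10
10 = (2,2)_4 → 2³ + 2³ = 16
16 = (1,0,0)_4 → 1³ + 0³ + 0³ = 1  — reached the fixed point 1.
1 → 1, so 1 is the first repeated value.

1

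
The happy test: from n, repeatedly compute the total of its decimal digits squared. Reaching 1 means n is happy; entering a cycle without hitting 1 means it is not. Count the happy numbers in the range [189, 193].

3

189: 189 → 146 → 53 → 34 → 25 → 29 → 85 → 89 → 145 → 42 → 20 → 4 → 16 → 37 → 58 → 89  — not happy
190: 190 → 82 → 68 → 100 → 1  — happy
191: 191 → 83 → 73 → 58 → 89 → 145 → 42 → 20 → 4 → 16 → 37 → 58  — not happy
192: 192 → 86 → 100 → 1  — happy
193: 193 → 91 → 82 → 68 → 100 → 1  — happy
happy: 190, 192, 193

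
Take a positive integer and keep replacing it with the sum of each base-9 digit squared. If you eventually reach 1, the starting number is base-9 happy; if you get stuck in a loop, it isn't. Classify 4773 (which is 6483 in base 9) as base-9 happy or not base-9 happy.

base-9 happy

4773 = (6,4,8,3)_9 → 6² + 4² + 8² + 3² = 36 + 16 + 64 + 9 = 125
125 = (1,4,8)_9 → 1² + 4² + 8² = 1 + 16 + 64 = 81
81 = (1,0,0)_9 → 1² + 0² + 0² = 1 + 0 + 0 = 1  — reached 1.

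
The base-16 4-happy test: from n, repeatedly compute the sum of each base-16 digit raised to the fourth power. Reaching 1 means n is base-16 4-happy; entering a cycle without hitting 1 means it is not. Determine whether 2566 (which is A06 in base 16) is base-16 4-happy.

base-16 4-happy

2566 = (10,0,6)_16 → 10⁴ + 0⁴ + 6⁴ = 10000 + 0 + 1296 = 11296
11296 = (2,12,2,0)_16 → 2⁴ + 12⁴ + 2⁴ + 0⁴ = 16 + 20736 + 16 + 0 = 20768
20768 = (5,1,2,0)_16 → 5⁴ + 1⁴ + 2⁴ + 0⁴ = 625 + 1 + 16 + 0 = 642
642 = (2,8,2)_16 → 2⁴ + 8⁴ + 2⁴ = 16 + 4096 + 16 = 4128
4128 = (1,0,2,0)_16 → 1⁴ + 0⁴ + 2⁴ + 0⁴ = 1 + 0 + 16 + 0 = 17
17 = (1,1)_16 → 1⁴ + 1⁴ = 1 + 1 = 2
2 = (2)_16 → 2⁴ = 16
16 = (1,0)_16 → 1⁴ + 0⁴ = 1 + 0 = 1  — reached 1.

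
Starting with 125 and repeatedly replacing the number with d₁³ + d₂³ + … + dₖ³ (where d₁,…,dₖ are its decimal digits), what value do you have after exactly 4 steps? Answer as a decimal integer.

713

125 → 1³ + 2³ + 5³ = 134
134 → 1³ + 3³ + 4³ = 92
92 → 9³ + 2³ = 737
737 → 7³ + 3³ + 7³ = 713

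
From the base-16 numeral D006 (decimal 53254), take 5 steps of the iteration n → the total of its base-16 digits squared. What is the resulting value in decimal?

85

53254 = (13,0,0,6)_16 → 13² + 0² + 0² + 6² = 205
205 = (12,13)_16 → 12² + 13² = 313
313 = (1,3,9)_16 → 1² + 3² + 9² = 91
91 = (5,11)_16 → 5² + 11² = 146
146 = (9,2)_16 → 9² + 2² = 85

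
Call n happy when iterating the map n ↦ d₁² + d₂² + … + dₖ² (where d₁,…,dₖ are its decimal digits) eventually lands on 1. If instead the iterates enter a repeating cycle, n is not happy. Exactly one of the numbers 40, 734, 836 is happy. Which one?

836

40: 40 → 16 → 37 → 58 → 89 → 145 → 42 → 20 → 4 → 16  — repeats 16 (not happy)
734: 734 → 74 → 65 → 61 → 37 → 58 → 89 → 145 → 42 → 20 → 4 → 16 → 37  — repeats 37 (not happy)
836: 836 → 109 → 82 → 68 → 100 → 1  — reaches 1 (happy)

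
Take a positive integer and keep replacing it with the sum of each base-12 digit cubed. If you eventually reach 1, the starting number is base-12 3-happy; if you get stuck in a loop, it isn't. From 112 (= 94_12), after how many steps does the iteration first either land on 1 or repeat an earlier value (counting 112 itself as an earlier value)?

112 = (9,4)_12 → 9³ + 4³ = 793
793 = (5,6,1)_12 → 5³ + 6³ + 1³ = 342
342 = (2,4,6)_12 → 2³ + 4³ + 6³ = 288
288 = (2,0,0)_12 → 2³ + 0³ + 0³ = 8
8 = (8)_12 → 8³ = 512
512 = (3,6,8)_12 → 3³ + 6³ + 8³ = 755
755 = (5,2,11)_12 → 5³ + 2³ + 11³ = 1464
1464 = (10,2,0)_12 → 10³ + 2³ + 0³ = 1008
1008 = (7,0,0)_12 → 7³ + 0³ + 0³ = 343
343 = (2,4,7)_12 → 2³ + 4³ + 7³ = 415
415 = (2,10,7)_12 → 2³ + 10³ + 7³ = 1351
1351 = (9,4,7)_12 → 9³ + 4³ + 7³ = 1136
1136 = (7,10,8)_12 → 7³ + 10³ + 8³ = 1855
1855 = (1,0,10,7)_12 → 1³ + 0³ + 10³ + 7³ = 1344
1344 = (9,4,0)_12 → 9³ + 4³ + 0³ = 793  — 793 repeats.
That took 15 steps.

15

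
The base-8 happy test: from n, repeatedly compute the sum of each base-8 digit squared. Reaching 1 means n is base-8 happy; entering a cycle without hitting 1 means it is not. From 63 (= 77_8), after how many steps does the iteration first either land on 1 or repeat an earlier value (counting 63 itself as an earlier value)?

63 = (7,7)_8 → 98
98 = (1,4,2)_8 → 21
21 = (2,5)_8 → 29
29 = (3,5)_8 → 34
34 = (4,2)_8 → 20
20 = (2,4)_8 → 20  — 20 repeats.
That took 6 steps.

6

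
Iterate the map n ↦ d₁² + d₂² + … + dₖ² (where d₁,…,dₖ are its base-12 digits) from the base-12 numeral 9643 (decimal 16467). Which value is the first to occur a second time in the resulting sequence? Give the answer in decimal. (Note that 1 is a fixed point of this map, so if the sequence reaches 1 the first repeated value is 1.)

29

16467 = (9,6,4,3)_12 → 9² + 6² + 4² + 3² = 81 + 36 + 16 + 9 = 142
142 = (11,10)_12 → 11² + 10² = 121 + 100 = 221
221 = (1,6,5)_12 → 1² + 6² + 5² = 1 + 36 + 25 = 62
62 = (5,2)_12 → 5² + 2² = 25 + 4 = 29
29 = (2,5)_12 → 2² + 5² = 4 + 25 = 29  — 29 already appeared earlier.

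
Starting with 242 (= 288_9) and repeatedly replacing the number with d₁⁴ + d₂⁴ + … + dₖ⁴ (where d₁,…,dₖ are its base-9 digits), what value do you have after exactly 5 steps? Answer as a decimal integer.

1956

242 = (2,8,8)_9 → 2⁴ + 8⁴ + 8⁴ = 8208
8208 = (1,2,2,3,0)_9 → 1⁴ + 2⁴ + 2⁴ + 3⁴ + 0⁴ = 114
114 = (1,3,6)_9 → 1⁴ + 3⁴ + 6⁴ = 1378
1378 = (1,8,0,1)_9 → 1⁴ + 8⁴ + 0⁴ + 1⁴ = 4098
4098 = (5,5,5,3)_9 → 5⁴ + 5⁴ + 5⁴ + 3⁴ = 1956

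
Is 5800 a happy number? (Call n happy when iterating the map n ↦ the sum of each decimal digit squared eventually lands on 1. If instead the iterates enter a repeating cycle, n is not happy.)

not happy

5800 → 5² + 8² + 0² + 0² = 89
89 → 8² + 9² = 145
145 → 1² + 4² + 5² = 42
42 → 4² + 2² = 20
20 → 2² + 0² = 4
4 → 4² = 16
16 → 1² + 6² = 37
37 → 3² + 7² = 58
58 → 5² + 8² = 89  — 89 already seen; the sequence cycles without reaching 1.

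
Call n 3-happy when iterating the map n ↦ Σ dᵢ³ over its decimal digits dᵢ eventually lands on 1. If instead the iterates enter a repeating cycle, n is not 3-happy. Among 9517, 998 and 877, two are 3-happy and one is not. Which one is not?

9517: 9517 → 1198 → 1243 → 100 → 1  — reaches 1 (3-happy)
998: 998 → 1970 → 1073 → 371 → 371  — repeats 371 (not 3-happy)
877: 877 → 1198 → 1243 → 100 → 1  — reaches 1 (3-happy)

998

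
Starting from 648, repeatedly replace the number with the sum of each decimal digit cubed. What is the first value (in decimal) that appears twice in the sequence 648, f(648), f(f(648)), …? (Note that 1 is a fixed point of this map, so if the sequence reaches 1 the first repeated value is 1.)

648 → 792
792 → 1080
1080 → 513
513 → 153
153 → 153  — 153 already appeared earlier.

153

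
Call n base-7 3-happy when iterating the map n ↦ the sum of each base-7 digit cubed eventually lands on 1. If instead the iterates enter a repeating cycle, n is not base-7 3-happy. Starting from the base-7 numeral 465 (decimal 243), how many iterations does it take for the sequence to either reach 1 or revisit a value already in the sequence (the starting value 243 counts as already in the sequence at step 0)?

5

243 = (4,6,5)_7 → 405
405 = (1,1,1,6)_7 → 219
219 = (4,3,2)_7 → 99
99 = (2,0,1)_7 → 9
9 = (1,2)_7 → 9  — 9 repeats.
That took 5 steps.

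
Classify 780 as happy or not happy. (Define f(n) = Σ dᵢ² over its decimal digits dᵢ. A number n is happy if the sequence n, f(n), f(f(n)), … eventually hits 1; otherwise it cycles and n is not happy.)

not happy

780 → 113
113 → 11
11 → 2
2 → 4
4 → 16
16 → 37
37 → 58
58 → 89
89 → 145
145 → 42
42 → 20
20 → 4  — 4 already seen; the sequence cycles without reaching 1.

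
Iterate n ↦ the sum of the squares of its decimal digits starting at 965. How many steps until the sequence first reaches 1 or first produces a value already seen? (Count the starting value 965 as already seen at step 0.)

965 → 9² + 6² + 5² = 81 + 36 + 25 = 142
142 → 1² + 4² + 2² = 1 + 16 + 4 = 21
21 → 2² + 1² = 4 + 1 = 5
5 → 5² = 25
25 → 2² + 5² = 4 + 25 = 29
29 → 2² + 9² = 4 + 81 = 85
85 → 8² + 5² = 64 + 25 = 89
89 → 8² + 9² = 64 + 81 = 145
145 → 1² + 4² + 5² = 1 + 16 + 25 = 42
42 → 4² + 2² = 16 + 4 = 20
20 → 2² + 0² = 4 + 0 = 4
4 → 4² = 16
16 → 1² + 6² = 1 + 36 = 37
37 → 3² + 7² = 9 + 49 = 58
58 → 5² + 8² = 25 + 64 = 89  — 89 repeats.
That took 15 steps.

15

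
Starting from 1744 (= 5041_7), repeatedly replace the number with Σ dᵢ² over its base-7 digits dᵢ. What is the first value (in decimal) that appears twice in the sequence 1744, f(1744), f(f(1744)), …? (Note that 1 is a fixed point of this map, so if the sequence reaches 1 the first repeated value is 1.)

10

1744 = (5,0,4,1)_7 → 42
42 = (6,0)_7 → 36
36 = (5,1)_7 → 26
26 = (3,5)_7 → 34
34 = (4,6)_7 → 52
52 = (1,0,3)_7 → 10
10 = (1,3)_7 → 10  — 10 already appeared earlier.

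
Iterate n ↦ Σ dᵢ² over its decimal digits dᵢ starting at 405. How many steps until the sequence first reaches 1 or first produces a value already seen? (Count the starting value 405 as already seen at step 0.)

405 → 4² + 0² + 5² = 16 + 0 + 25 = 41
41 → 4² + 1² = 16 + 1 = 17
17 → 1² + 7² = 1 + 49 = 50
50 → 5² + 0² = 25 + 0 = 25
25 → 2² + 5² = 4 + 25 = 29
29 → 2² + 9² = 4 + 81 = 85
85 → 8² + 5² = 64 + 25 = 89
89 → 8² + 9² = 64 + 81 = 145
145 → 1² + 4² + 5² = 1 + 16 + 25 = 42
42 → 4² + 2² = 16 + 4 = 20
20 → 2² + 0² = 4 + 0 = 4
4 → 4² = 16
16 → 1² + 6² = 1 + 36 = 37
37 → 3² + 7² = 9 + 49 = 58
58 → 5² + 8² = 25 + 64 = 89  — 89 repeats.
That took 15 steps.

15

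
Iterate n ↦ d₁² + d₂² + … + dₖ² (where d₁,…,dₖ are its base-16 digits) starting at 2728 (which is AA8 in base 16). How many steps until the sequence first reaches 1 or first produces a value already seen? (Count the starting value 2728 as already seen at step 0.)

2728 = (10,10,8)_16 → 264
264 = (1,0,8)_16 → 65
65 = (4,1)_16 → 17
17 = (1,1)_16 → 2
2 = (2)_16 → 4
4 = (4)_16 → 16
16 = (1,0)_16 → 1  — reached 1.
That took 7 steps.

7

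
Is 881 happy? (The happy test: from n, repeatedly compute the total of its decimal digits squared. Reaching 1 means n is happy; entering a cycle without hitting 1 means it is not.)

happy

881 → 129
129 → 86
86 → 100
100 → 1  — reached 1.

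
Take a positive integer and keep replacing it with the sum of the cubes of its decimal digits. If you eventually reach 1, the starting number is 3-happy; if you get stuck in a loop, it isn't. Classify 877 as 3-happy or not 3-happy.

877 → 8³ + 7³ + 7³ = 512 + 343 + 343 = 1198
1198 → 1³ + 1³ + 9³ + 8³ = 1 + 1 + 729 + 512 = 1243
1243 → 1³ + 2³ + 4³ + 3³ = 1 + 8 + 64 + 27 = 100
100 → 1³ + 0³ + 0³ = 1 + 0 + 0 = 1  — reached 1.

3-happy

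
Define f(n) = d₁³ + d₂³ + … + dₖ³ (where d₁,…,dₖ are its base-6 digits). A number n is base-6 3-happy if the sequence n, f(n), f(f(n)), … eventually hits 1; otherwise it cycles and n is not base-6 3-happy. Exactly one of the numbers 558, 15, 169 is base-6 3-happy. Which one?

169

558: 558 → 62 → 73 → 9 → 28 → 128 → 62  — repeats 62 (not base-6 3-happy)
15: 15 → 35 → 250 → 190 → 190  — repeats 190 (not base-6 3-happy)
169: 169 → 129 → 81 → 36 → 1  — reaches 1 (base-6 3-happy)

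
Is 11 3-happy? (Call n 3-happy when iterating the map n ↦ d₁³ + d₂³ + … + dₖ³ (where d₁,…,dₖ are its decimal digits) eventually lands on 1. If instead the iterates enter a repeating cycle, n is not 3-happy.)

not 3-happy

11 → 2
2 → 8
8 → 512
512 → 134
134 → 92
92 → 737
737 → 713
713 → 371
371 → 371  — 371 already seen; the sequence cycles without reaching 1.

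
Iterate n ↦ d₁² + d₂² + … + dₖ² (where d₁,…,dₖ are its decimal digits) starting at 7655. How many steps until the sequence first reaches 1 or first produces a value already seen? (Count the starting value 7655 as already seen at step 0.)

15

7655 → 7² + 6² + 5² + 5² = 49 + 36 + 25 + 25 = 135
135 → 1² + 3² + 5² = 1 + 9 + 25 = 35
35 → 3² + 5² = 9 + 25 = 34
34 → 3² + 4² = 9 + 16 = 25
25 → 2² + 5² = 4 + 25 = 29
29 → 2² + 9² = 4 + 81 = 85
85 → 8² + 5² = 64 + 25 = 89
89 → 8² + 9² = 64 + 81 = 145
145 → 1² + 4² + 5² = 1 + 16 + 25 = 42
42 → 4² + 2² = 16 + 4 = 20
20 → 2² + 0² = 4 + 0 = 4
4 → 4² = 16
16 → 1² + 6² = 1 + 36 = 37
37 → 3² + 7² = 9 + 49 = 58
58 → 5² + 8² = 25 + 64 = 89  — 89 repeats.
That took 15 steps.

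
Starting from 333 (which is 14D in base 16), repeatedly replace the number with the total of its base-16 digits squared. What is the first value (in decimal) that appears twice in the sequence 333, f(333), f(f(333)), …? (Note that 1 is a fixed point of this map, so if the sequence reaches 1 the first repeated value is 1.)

333 = (1,4,13)_16 → 186
186 = (11,10)_16 → 221
221 = (13,13)_16 → 338
338 = (1,5,2)_16 → 30
30 = (1,14)_16 → 197
197 = (12,5)_16 → 169
169 = (10,9)_16 → 181
181 = (11,5)_16 → 146
146 = (9,2)_16 → 85
85 = (5,5)_16 → 50
50 = (3,2)_16 → 13
13 = (13)_16 → 169  — 169 already appeared earlier.

169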